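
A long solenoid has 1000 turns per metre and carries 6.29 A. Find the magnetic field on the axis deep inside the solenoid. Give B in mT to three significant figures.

Inside a long solenoid, B = μ₀nI with n = 1000 turns/m.
B = 4π×10⁻⁷ × 1000 × 6.29 = 7.90×10⁻³ T.

B ≈ 7.90 mT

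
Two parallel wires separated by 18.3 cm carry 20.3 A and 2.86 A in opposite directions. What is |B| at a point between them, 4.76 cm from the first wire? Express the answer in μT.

Each long wire gives B = μ₀I/(2πd). Distances are d₁ = 0.0476 m and d₂ = 0.1354 m.
B₁ = 8.53×10⁻⁵ T, B₂ = 4.22×10⁻⁶ T.
Between antiparallel currents both contributions point the same way, so they add. B = B₁ + B₂ = 8.53×10⁻⁵ + 4.22×10⁻⁶ = 8.95×10⁻⁵ T.

B ≈ 89.5 μT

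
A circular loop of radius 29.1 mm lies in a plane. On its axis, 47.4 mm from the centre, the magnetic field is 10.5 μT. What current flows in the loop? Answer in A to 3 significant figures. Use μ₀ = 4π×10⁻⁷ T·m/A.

On the axis of a loop, B = μ₀IR²/[2(R²+z²)^(3/2)], so I = 2B(R²+z²)^(3/2)/(μ₀R²).
R² + z² = 0.0008468 + 0.002247 = 0.003094 m²; raised to 3/2 gives 1.72×10⁻⁴ m³.
I = 2 × 1.05×10⁻⁵ × 1.72×10⁻⁴ / (1.26×10⁻⁶ × 0.0008468) = 3.40 A.

I ≈ 3.40 A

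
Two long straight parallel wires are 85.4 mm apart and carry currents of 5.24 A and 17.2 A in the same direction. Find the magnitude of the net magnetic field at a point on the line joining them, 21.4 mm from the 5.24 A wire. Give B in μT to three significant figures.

B ≈ 4.78 μT

Each long wire gives B = μ₀I/(2πd). Distances are d₁ = 0.0214 m and d₂ = 0.064 m.
B₁ = 4.90×10⁻⁵ T, B₂ = 5.37×10⁻⁵ T.
Between parallel currents the two contributions point in opposite directions, so they subtract. B = |B₁ − B₂| = |4.90×10⁻⁵ − 5.37×10⁻⁵| = 4.78×10⁻⁶ T.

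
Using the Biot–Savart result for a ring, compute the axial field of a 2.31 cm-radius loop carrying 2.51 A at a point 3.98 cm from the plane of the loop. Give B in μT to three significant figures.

On the axis of a circular loop, B = μ₀IR² / [2(R²+z²)^(3/2)].
R² + z² = (0.0231)² + (0.0398)² = 0.002118 m², and (R²+z²)^(3/2) = 9.74×10⁻⁵ m³.
B = (4π×10⁻⁷ × 2.51 × 0.0005336) / (2 × 9.74×10⁻⁵) = 8.64×10⁻⁶ T.

B ≈ 8.64 μT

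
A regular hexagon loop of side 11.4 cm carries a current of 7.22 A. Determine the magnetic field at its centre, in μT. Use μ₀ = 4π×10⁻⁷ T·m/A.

Each side is a finite straight segment at perpendicular distance d = a/(2 tan(π/6)) = 0.09873 m from the centre, with end-angles ±π/6.
One side contributes B₁ = (μ₀I/4πd)·2 sin(π/6) = 7.31×10⁻⁶ T.
All 6 sides add in the same direction: B = 6 × 7.31×10⁻⁶ = 4.39×10⁻⁵ T.

B ≈ 43.9 μT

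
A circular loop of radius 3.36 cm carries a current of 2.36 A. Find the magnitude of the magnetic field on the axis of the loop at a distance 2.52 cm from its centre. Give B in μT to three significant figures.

B ≈ 22.6 μT

On the axis of a circular loop, B = μ₀IR² / [2(R²+z²)^(3/2)].
R² + z² = (0.0336)² + (0.0252)² = 0.001764 m², and (R²+z²)^(3/2) = 7.41×10⁻⁵ m³.
B = (4π×10⁻⁷ × 2.36 × 0.001129) / (2 × 7.41×10⁻⁵) = 2.26×10⁻⁵ T.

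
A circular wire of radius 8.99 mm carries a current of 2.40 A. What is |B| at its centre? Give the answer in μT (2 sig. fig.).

At the centre of a circular loop the Biot–Savart law gives B = μ₀I/(2R).
B = (4π×10⁻⁷ × 2.40) / (2 × 0.00899) = 1.68×10⁻⁴ T.

B ≈ 170 μT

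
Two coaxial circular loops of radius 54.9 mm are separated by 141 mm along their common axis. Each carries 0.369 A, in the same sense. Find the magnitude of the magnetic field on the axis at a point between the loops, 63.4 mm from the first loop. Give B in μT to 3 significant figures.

B ≈ 2.00 μT

Each loop contributes B = μ₀IR²/[2(R²+z²)^(3/2)] on the axis, with z measured from that loop.
Loop 1 (z = 0.0634 m): B₁ = 1.18×10⁻⁶ T. Loop 2 (z = 0.0776 m): B₂ = 8.14×10⁻⁷ T.
The fields add: B = B₁ + B₂ = 2.00×10⁻⁶ T.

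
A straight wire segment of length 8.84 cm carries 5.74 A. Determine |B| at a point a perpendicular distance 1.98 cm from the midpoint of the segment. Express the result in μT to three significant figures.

For a finite straight segment, B = (μ₀I/4πd)(sinθ₁ + sinθ₂), where θ₁, θ₂ are the angles from the perpendicular to each end.
The perpendicular from the point meets the wire at its midpoint, so each end is L/2 = 0.0442 m away along the wire.
sinθ₁ = 0.0442/√(0.0442²+0.0198²) = 0.9126; sinθ₂ = 0.0442/√(0.0442²+0.0198²) = 0.9126.
B = (4π×10⁻⁷ × 5.74) / (4π × 0.0198) × (0.9126 + 0.9126) = 5.29×10⁻⁵ T.

B ≈ 52.9 μT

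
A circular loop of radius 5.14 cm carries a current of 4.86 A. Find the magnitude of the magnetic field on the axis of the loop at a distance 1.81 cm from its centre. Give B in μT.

On the axis of a circular loop, B = μ₀IR² / [2(R²+z²)^(3/2)].
R² + z² = (0.0514)² + (0.0181)² = 0.00297 m², and (R²+z²)^(3/2) = 1.62×10⁻⁴ m³.
B = (4π×10⁻⁷ × 4.86 × 0.002642) / (2 × 1.62×10⁻⁴) = 4.99×10⁻⁵ T.

B ≈ 49.9 μT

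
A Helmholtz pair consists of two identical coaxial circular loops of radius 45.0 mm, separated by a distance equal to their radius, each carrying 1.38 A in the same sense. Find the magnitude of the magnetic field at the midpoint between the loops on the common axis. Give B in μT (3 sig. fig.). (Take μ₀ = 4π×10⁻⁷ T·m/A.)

Each loop contributes B = μ₀IR²/[2(R²+z²)^(3/2)] on the axis, with z measured from that loop.
Loop 1 (z = 0.0225 m): B₁ = 1.38×10⁻⁵ T. Loop 2 (z = 0.0225 m): B₂ = 1.38×10⁻⁵ T.
The fields add: B = B₁ + B₂ = 2.76×10⁻⁵ T.

B ≈ 27.6 μT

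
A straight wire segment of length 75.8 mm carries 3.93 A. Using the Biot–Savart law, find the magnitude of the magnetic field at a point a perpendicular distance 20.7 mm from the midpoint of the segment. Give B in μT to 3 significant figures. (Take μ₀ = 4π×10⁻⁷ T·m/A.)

B ≈ 33.3 μT

For a finite straight segment, B = (μ₀I/4πd)(sinθ₁ + sinθ₂), where θ₁, θ₂ are the angles from the perpendicular to each end.
The perpendicular from the point meets the wire at its midpoint, so each end is L/2 = 0.0379 m away along the wire.
sinθ₁ = 0.0379/√(0.0379²+0.0207²) = 0.8776; sinθ₂ = 0.0379/√(0.0379²+0.0207²) = 0.8776.
B = (4π×10⁻⁷ × 3.93) / (4π × 0.0207) × (0.8776 + 0.8776) = 3.33×10⁻⁵ T.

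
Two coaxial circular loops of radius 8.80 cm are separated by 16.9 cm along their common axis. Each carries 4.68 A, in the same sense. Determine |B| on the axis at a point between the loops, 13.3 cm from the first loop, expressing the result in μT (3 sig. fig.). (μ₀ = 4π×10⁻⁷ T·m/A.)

Each loop contributes B = μ₀IR²/[2(R²+z²)^(3/2)] on the axis, with z measured from that loop.
Loop 1 (z = 0.133 m): B₁ = 5.61×10⁻⁶ T. Loop 2 (z = 0.036 m): B₂ = 2.65×10⁻⁵ T.
The fields add: B = B₁ + B₂ = 3.21×10⁻⁵ T.

B ≈ 32.1 μT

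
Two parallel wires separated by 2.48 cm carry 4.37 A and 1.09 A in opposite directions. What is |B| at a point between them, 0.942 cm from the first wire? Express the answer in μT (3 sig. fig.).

Each long wire gives B = μ₀I/(2πd). Distances are d₁ = 0.00942 m and d₂ = 0.01538 m.
B₁ = 9.28×10⁻⁵ T, B₂ = 1.42×10⁻⁵ T.
Between antiparallel currents both contributions point the same way, so they add. B = B₁ + B₂ = 9.28×10⁻⁵ + 1.42×10⁻⁵ = 1.07×10⁻⁴ T.

B ≈ 107 μT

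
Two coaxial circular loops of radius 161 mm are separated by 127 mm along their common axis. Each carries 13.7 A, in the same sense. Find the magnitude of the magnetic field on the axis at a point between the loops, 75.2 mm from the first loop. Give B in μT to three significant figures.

B ≈ 85.9 μT

Each loop contributes B = μ₀IR²/[2(R²+z²)^(3/2)] on the axis, with z measured from that loop.
Loop 1 (z = 0.0752 m): B₁ = 3.98×10⁻⁵ T. Loop 2 (z = 0.0518 m): B₂ = 4.61×10⁻⁵ T.
The fields add: B = B₁ + B₂ = 8.59×10⁻⁵ T.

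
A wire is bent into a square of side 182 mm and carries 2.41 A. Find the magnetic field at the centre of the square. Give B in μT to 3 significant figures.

B ≈ 15.0 μT

Each side is a finite straight segment at perpendicular distance d = a/(2 tan(π/4)) = 0.091 m from the centre, with end-angles ±π/4.
One side contributes B₁ = (μ₀I/4πd)·2 sin(π/4) = 3.75×10⁻⁶ T.
All 4 sides add in the same direction: B = 4 × 3.75×10⁻⁶ = 1.50×10⁻⁵ T.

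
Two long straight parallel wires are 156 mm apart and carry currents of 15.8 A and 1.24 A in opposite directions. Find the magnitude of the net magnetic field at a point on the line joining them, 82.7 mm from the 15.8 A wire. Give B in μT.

B ≈ 41.6 μT

Each long wire gives B = μ₀I/(2πd). Distances are d₁ = 0.0827 m and d₂ = 0.0733 m.
B₁ = 3.82×10⁻⁵ T, B₂ = 3.38×10⁻⁶ T.
Between antiparallel currents both contributions point the same way, so they add. B = B₁ + B₂ = 3.82×10⁻⁵ + 3.38×10⁻⁶ = 4.16×10⁻⁵ T.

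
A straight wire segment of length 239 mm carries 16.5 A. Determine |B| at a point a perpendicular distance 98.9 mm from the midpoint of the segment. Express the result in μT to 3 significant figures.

For a finite straight segment, B = (μ₀I/4πd)(sinθ₁ + sinθ₂), where θ₁, θ₂ are the angles from the perpendicular to each end.
The perpendicular from the point meets the wire at its midpoint, so each end is L/2 = 0.1195 m away along the wire.
sinθ₁ = 0.1195/√(0.1195²+0.0989²) = 0.7704; sinθ₂ = 0.1195/√(0.1195²+0.0989²) = 0.7704.
B = (4π×10⁻⁷ × 16.5) / (4π × 0.0989) × (0.7704 + 0.7704) = 2.57×10⁻⁵ T.

B ≈ 25.7 μT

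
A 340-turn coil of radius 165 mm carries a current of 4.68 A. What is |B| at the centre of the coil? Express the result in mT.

B ≈ 6.06 mT

For an N-turn flat coil, B = Nμ₀I/(2R) with R = 0.165 m.
B = 340 × 1.78×10⁻⁵ T = 6.06×10⁻³ T.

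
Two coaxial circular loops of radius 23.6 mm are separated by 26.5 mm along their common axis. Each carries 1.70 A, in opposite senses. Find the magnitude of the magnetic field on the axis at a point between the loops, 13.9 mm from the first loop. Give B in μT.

Each loop contributes B = μ₀IR²/[2(R²+z²)^(3/2)] on the axis, with z measured from that loop.
Loop 1 (z = 0.0139 m): B₁ = 2.90×10⁻⁵ T. Loop 2 (z = 0.0126 m): B₂ = 3.11×10⁻⁵ T.
The fields oppose: B = |B₁ − B₂| = 2.12×10⁻⁶ T.

B ≈ 2.12 μT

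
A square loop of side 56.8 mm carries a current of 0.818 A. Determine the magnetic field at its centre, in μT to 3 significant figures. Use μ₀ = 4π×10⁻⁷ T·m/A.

B ≈ 16.3 μT

Each side is a finite straight segment at perpendicular distance d = a/(2 tan(π/4)) = 0.0284 m from the centre, with end-angles ±π/4.
One side contributes B₁ = (μ₀I/4πd)·2 sin(π/4) = 4.07×10⁻⁶ T.
All 4 sides add in the same direction: B = 4 × 4.07×10⁻⁶ = 1.63×10⁻⁵ T.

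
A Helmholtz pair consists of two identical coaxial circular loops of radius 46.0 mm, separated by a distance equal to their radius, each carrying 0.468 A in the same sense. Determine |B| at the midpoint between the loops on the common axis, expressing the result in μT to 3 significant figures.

Each loop contributes B = μ₀IR²/[2(R²+z²)^(3/2)] on the axis, with z measured from that loop.
Loop 1 (z = 0.023 m): B₁ = 4.57×10⁻⁶ T. Loop 2 (z = 0.023 m): B₂ = 4.57×10⁻⁶ T.
The fields add: B = B₁ + B₂ = 9.15×10⁻⁶ T.

B ≈ 9.15 μT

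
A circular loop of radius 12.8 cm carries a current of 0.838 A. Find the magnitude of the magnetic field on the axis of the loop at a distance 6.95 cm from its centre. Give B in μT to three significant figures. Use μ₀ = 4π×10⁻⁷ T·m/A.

On the axis of a circular loop, B = μ₀IR² / [2(R²+z²)^(3/2)].
R² + z² = (0.128)² + (0.0695)² = 0.02121 m², and (R²+z²)^(3/2) = 3.09×10⁻³ m³.
B = (4π×10⁻⁷ × 0.838 × 0.01638) / (2 × 3.09×10⁻³) = 2.79×10⁻⁶ T.

B ≈ 2.79 μT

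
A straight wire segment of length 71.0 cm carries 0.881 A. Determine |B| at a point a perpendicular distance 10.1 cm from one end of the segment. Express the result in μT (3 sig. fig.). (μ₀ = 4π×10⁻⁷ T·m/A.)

B ≈ 0.864 μT

For a finite straight segment, B = (μ₀I/4πd)(sinθ₁ + sinθ₂), where θ₁, θ₂ are the angles from the perpendicular to each end.
The perpendicular foot is at one end, so the two end-offsets along the wire are 0 and L = 0.71 m.
sinθ₁ = 0/√(0²+0.101²) = 0.0000; sinθ₂ = 0.71/√(0.71²+0.101²) = 0.9900.
B = (4π×10⁻⁷ × 0.881) / (4π × 0.101) × (0.0000 + 0.9900) = 8.64×10⁻⁷ T.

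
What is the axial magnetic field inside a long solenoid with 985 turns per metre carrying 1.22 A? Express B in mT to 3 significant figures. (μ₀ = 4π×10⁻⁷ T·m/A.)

Inside a long solenoid, B = μ₀nI with n = 985 turns/m.
B = 4π×10⁻⁷ × 985 × 1.22 = 1.51×10⁻³ T.

B ≈ 1.51 mT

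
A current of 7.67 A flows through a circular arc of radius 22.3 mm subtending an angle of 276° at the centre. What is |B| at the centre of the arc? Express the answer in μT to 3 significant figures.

The Biot–Savart field of a circular arc at its centre is B = μ₀Iφ/(4πR), with φ = 4.817 rad.
B = (4π×10⁻⁷ × 7.67 × 4.817) / (4π × 0.0223) = 1.66×10⁻⁴ T.

B ≈ 166 μT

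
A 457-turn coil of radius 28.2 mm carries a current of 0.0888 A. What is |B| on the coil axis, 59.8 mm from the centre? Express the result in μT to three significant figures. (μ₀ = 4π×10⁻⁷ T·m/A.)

For an N-turn flat coil, B = Nμ₀IR²/[2(R²+z²)^(3/2)] with R = 0.0282 m, z = 0.0598 m.
B = 457 × 1.54×10⁻⁷ T = 7.02×10⁻⁵ T.

B ≈ 70.2 μT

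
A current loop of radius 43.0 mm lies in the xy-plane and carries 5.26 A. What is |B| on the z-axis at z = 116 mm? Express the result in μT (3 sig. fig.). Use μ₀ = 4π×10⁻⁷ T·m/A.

B ≈ 3.23 μT

On the axis of a circular loop, B = μ₀IR² / [2(R²+z²)^(3/2)].
R² + z² = (0.043)² + (0.116)² = 0.01531 m², and (R²+z²)^(3/2) = 1.89×10⁻³ m³.
B = (4π×10⁻⁷ × 5.26 × 0.001849) / (2 × 1.89×10⁻³) = 3.23×10⁻⁶ T.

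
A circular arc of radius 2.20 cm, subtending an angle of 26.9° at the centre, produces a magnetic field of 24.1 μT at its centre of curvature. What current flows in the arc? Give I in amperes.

I ≈ 11.3 A

For a circular arc, B = μ₀Iφ/(4πR) with φ in radians; here φ = 0.4695 rad.
So I = 4πRB/(μ₀φ) = 4π × 0.022 × 2.41×10⁻⁵ / (4π×10⁻⁷ × 0.4695) = 11.3 A.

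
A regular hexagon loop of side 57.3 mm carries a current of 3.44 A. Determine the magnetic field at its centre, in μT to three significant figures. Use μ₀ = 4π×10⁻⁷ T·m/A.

B ≈ 41.6 μT

Each side is a finite straight segment at perpendicular distance d = a/(2 tan(π/6)) = 0.04962 m from the centre, with end-angles ±π/6.
One side contributes B₁ = (μ₀I/4πd)·2 sin(π/6) = 6.93×10⁻⁶ T.
All 6 sides add in the same direction: B = 6 × 6.93×10⁻⁶ = 4.16×10⁻⁵ T.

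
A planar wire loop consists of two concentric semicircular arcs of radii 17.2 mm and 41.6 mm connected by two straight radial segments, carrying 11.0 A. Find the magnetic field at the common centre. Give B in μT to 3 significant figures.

B ≈ 118 μT

The radial connectors point toward the centre, so dl × r̂ = 0 and they contribute nothing.
Each semicircle gives μ₀I/(4R): inner arc 2.01×10⁻⁴ T, outer arc 8.31×10⁻⁵ T.
The two arcs carry current in opposite angular senses, so their fields oppose: B = |2.01×10⁻⁴ − 8.31×10⁻⁵| = 1.18×10⁻⁴ T.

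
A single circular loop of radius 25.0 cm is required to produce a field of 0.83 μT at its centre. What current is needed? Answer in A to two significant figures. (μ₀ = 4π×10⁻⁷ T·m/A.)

I ≈ 0.33 A

At the centre of a circular loop B = μ₀I/(2R), so I = 2RB/μ₀.
With R = 0.25 m, I = 2 × 0.25 × 8.30×10⁻⁷ / (4π×10⁻⁷) = 0.330 A.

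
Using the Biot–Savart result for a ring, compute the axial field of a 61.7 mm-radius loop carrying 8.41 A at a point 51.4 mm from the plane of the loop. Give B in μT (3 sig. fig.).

B ≈ 38.8 μT

On the axis of a circular loop, B = μ₀IR² / [2(R²+z²)^(3/2)].
R² + z² = (0.0617)² + (0.0514)² = 0.006449 m², and (R²+z²)^(3/2) = 5.18×10⁻⁴ m³.
B = (4π×10⁻⁷ × 8.41 × 0.003807) / (2 × 5.18×10⁻⁴) = 3.88×10⁻⁵ T.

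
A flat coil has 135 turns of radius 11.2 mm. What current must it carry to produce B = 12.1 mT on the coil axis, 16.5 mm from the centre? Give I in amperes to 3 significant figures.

For an N-turn coil, B = Nμ₀IR²/[2(R²+z²)^(3/2)] with R = 0.0112 m, z = 0.0165 m, so I = 2B(R²+z²)^(3/2)/(Nμ₀R²) = 2 × 1.21×10⁻² × 7.93×10⁻⁶ / (135 × 4π×10⁻⁷ × 0.0001254) = 9.02 A.

I ≈ 9.02 A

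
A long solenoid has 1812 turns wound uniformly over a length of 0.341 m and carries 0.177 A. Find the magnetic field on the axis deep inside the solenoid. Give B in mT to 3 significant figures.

Inside a long solenoid, B = μ₀nI with n = 5314 turns/m.
B = 4π×10⁻⁷ × 5314 × 0.177 = 1.18×10⁻³ T.

B ≈ 1.18 mT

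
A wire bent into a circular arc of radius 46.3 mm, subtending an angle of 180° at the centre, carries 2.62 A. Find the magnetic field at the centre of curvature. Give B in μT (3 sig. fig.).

The Biot–Savart field of a circular arc at its centre is B = μ₀Iφ/(4πR), with φ = 3.142 rad.
B = (4π×10⁻⁷ × 2.62 × 3.142) / (4π × 0.0463) = 1.78×10⁻⁵ T.

B ≈ 17.8 μT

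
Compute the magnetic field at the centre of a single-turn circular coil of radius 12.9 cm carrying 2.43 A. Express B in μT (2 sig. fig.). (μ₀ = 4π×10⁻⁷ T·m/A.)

B ≈ 12 μT

At the centre of a circular loop the Biot–Savart law gives B = μ₀I/(2R).
B = (4π×10⁻⁷ × 2.43) / (2 × 0.129) = 1.18×10⁻⁵ T.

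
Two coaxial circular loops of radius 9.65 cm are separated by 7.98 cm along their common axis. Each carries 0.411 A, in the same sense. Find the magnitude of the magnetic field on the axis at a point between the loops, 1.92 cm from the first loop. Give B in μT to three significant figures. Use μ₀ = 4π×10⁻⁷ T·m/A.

B ≈ 4.15 μT

Each loop contributes B = μ₀IR²/[2(R²+z²)^(3/2)] on the axis, with z measured from that loop.
Loop 1 (z = 0.0192 m): B₁ = 2.52×10⁻⁶ T. Loop 2 (z = 0.0606 m): B₂ = 1.63×10⁻⁶ T.
The fields add: B = B₁ + B₂ = 4.15×10⁻⁶ T.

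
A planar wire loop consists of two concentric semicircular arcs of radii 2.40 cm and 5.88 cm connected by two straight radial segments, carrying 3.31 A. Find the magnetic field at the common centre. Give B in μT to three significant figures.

B ≈ 25.6 μT

The radial connectors point toward the centre, so dl × r̂ = 0 and they contribute nothing.
Each semicircle gives μ₀I/(4R): inner arc 4.33×10⁻⁵ T, outer arc 1.77×10⁻⁵ T.
The two arcs carry current in opposite angular senses, so their fields oppose: B = |4.33×10⁻⁵ − 1.77×10⁻⁵| = 2.56×10⁻⁵ T.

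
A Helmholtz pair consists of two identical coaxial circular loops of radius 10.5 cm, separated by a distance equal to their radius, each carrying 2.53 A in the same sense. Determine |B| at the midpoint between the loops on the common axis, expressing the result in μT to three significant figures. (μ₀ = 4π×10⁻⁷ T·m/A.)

B ≈ 21.7 μT

Each loop contributes B = μ₀IR²/[2(R²+z²)^(3/2)] on the axis, with z measured from that loop.
Loop 1 (z = 0.0525 m): B₁ = 1.08×10⁻⁵ T. Loop 2 (z = 0.0525 m): B₂ = 1.08×10⁻⁵ T.
The fields add: B = B₁ + B₂ = 2.17×10⁻⁵ T.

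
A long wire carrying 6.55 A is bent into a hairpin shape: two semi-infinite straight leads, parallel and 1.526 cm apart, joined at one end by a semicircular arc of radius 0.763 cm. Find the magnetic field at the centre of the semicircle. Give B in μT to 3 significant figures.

The semicircular arc contributes B_arc = μ₀I·π/(4πR) = μ₀I/(4R) = 2.70×10⁻⁴ T.
Each semi-infinite lead is at perpendicular distance R = 0.00763 m from the centre, with the perpendicular foot at its near end, so it contributes μ₀I/(4πR); both point the same way, together 1.72×10⁻⁴ T.
Arc and leads all point the same direction: B = 2.70×10⁻⁴ + 1.72×10⁻⁴ = 4.41×10⁻⁴ T.

B ≈ 441 μT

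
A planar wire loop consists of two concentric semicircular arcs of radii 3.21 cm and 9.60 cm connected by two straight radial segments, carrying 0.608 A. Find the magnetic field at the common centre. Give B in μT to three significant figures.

B ≈ 3.96 μT

The radial connectors point toward the centre, so dl × r̂ = 0 and they contribute nothing.
Each semicircle gives μ₀I/(4R): inner arc 5.95×10⁻⁶ T, outer arc 1.99×10⁻⁶ T.
The two arcs carry current in opposite angular senses, so their fields oppose: B = |5.95×10⁻⁶ − 1.99×10⁻⁶| = 3.96×10⁻⁶ T.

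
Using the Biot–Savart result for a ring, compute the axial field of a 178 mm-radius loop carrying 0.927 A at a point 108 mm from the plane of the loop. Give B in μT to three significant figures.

On the axis of a circular loop, B = μ₀IR² / [2(R²+z²)^(3/2)].
R² + z² = (0.178)² + (0.108)² = 0.04335 m², and (R²+z²)^(3/2) = 9.03×10⁻³ m³.
B = (4π×10⁻⁷ × 0.927 × 0.03168) / (2 × 9.03×10⁻³) = 2.04×10⁻⁶ T.

B ≈ 2.04 μT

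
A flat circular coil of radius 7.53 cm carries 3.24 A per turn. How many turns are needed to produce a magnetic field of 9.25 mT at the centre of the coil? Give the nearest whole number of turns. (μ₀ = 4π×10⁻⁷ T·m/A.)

For an N-turn coil, B = Nμ₀I/(2R). A single turn gives B₁ = 2.70×10⁻⁵ T with R = 0.0753 m.
N = B/B₁ = 9.25×10⁻³ / 2.70×10⁻⁵ = 342.15.

N = 342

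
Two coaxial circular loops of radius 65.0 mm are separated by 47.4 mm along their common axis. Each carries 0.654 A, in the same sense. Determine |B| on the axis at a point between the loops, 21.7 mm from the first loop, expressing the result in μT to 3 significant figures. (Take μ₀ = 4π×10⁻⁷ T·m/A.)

Each loop contributes B = μ₀IR²/[2(R²+z²)^(3/2)] on the axis, with z measured from that loop.
Loop 1 (z = 0.0217 m): B₁ = 5.40×10⁻⁶ T. Loop 2 (z = 0.0257 m): B₂ = 5.08×10⁻⁶ T.
The fields add: B = B₁ + B₂ = 1.05×10⁻⁵ T.

B ≈ 10.5 μT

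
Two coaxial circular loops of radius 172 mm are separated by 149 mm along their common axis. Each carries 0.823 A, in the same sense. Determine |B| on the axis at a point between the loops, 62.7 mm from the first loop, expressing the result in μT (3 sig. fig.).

Each loop contributes B = μ₀IR²/[2(R²+z²)^(3/2)] on the axis, with z measured from that loop.
Loop 1 (z = 0.0627 m): B₁ = 2.49×10⁻⁶ T. Loop 2 (z = 0.0863 m): B₂ = 2.15×10⁻⁶ T.
The fields add: B = B₁ + B₂ = 4.64×10⁻⁶ T.

B ≈ 4.64 μT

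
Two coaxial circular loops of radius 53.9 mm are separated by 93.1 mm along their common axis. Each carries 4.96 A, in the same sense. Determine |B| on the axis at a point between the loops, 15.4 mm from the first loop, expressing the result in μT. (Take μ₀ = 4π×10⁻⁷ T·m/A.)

B ≈ 62.1 μT

Each loop contributes B = μ₀IR²/[2(R²+z²)^(3/2)] on the axis, with z measured from that loop.
Loop 1 (z = 0.0154 m): B₁ = 5.14×10⁻⁵ T. Loop 2 (z = 0.0777 m): B₂ = 1.07×10⁻⁵ T.
The fields add: B = B₁ + B₂ = 6.21×10⁻⁵ T.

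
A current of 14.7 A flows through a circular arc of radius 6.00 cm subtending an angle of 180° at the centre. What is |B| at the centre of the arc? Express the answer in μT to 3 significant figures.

The Biot–Savart field of a circular arc at its centre is B = μ₀Iφ/(4πR), with φ = 3.142 rad.
B = (4π×10⁻⁷ × 14.7 × 3.142) / (4π × 0.06) = 7.70×10⁻⁵ T.

B ≈ 77.0 μT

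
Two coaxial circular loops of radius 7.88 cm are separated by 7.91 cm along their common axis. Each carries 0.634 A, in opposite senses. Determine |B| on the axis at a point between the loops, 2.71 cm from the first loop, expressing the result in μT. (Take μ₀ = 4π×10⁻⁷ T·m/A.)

Each loop contributes B = μ₀IR²/[2(R²+z²)^(3/2)] on the axis, with z measured from that loop.
Loop 1 (z = 0.0271 m): B₁ = 4.27×10⁻⁶ T. Loop 2 (z = 0.052 m): B₂ = 2.94×10⁻⁶ T.
The fields oppose: B = |B₁ − B₂| = 1.34×10⁻⁶ T.

B ≈ 1.34 μT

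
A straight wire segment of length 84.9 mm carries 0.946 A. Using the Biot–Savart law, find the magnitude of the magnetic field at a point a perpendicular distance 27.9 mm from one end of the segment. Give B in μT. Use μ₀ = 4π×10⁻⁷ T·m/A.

B ≈ 3.22 μT

For a finite straight segment, B = (μ₀I/4πd)(sinθ₁ + sinθ₂), where θ₁, θ₂ are the angles from the perpendicular to each end.
The perpendicular foot is at one end, so the two end-offsets along the wire are 0 and L = 0.0849 m.
sinθ₁ = 0/√(0²+0.0279²) = 0.0000; sinθ₂ = 0.0849/√(0.0849²+0.0279²) = 0.9500.
B = (4π×10⁻⁷ × 0.946) / (4π × 0.0279) × (0.0000 + 0.9500) = 3.22×10⁻⁶ T.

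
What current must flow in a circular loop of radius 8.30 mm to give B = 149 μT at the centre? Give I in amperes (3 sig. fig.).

At the centre of a circular loop B = μ₀I/(2R), so I = 2RB/μ₀.
With R = 0.0083 m, I = 2 × 0.0083 × 1.49×10⁻⁴ / (4π×10⁻⁷) = 1.97 A.

I ≈ 1.97 A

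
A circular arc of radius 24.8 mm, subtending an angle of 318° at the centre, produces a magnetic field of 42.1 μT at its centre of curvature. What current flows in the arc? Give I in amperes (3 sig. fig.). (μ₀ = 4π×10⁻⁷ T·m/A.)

For a circular arc, B = μ₀Iφ/(4πR) with φ in radians; here φ = 5.55 rad.
So I = 4πRB/(μ₀φ) = 4π × 0.0248 × 4.21×10⁻⁵ / (4π×10⁻⁷ × 5.55) = 1.88 A.

I ≈ 1.88 A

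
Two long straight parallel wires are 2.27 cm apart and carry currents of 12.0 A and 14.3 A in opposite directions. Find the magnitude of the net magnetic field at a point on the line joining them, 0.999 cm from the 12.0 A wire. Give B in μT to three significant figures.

B ≈ 465 μT

Each long wire gives B = μ₀I/(2πd). Distances are d₁ = 0.00999 m and d₂ = 0.01271 m.
B₁ = 2.40×10⁻⁴ T, B₂ = 2.25×10⁻⁴ T.
Between antiparallel currents both contributions point the same way, so they add. B = B₁ + B₂ = 2.40×10⁻⁴ + 2.25×10⁻⁴ = 4.65×10⁻⁴ T.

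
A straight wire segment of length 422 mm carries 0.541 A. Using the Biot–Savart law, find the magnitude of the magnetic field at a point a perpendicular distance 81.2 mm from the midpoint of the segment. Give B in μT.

B ≈ 1.24 μT

For a finite straight segment, B = (μ₀I/4πd)(sinθ₁ + sinθ₂), where θ₁, θ₂ are the angles from the perpendicular to each end.
The perpendicular from the point meets the wire at its midpoint, so each end is L/2 = 0.211 m away along the wire.
sinθ₁ = 0.211/√(0.211²+0.0812²) = 0.9333; sinθ₂ = 0.211/√(0.211²+0.0812²) = 0.9333.
B = (4π×10⁻⁷ × 0.541) / (4π × 0.0812) × (0.9333 + 0.9333) = 1.24×10⁻⁶ T.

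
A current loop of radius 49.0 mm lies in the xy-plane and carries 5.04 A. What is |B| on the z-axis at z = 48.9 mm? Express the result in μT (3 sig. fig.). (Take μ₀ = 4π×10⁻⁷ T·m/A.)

B ≈ 22.9 μT

On the axis of a circular loop, B = μ₀IR² / [2(R²+z²)^(3/2)].
R² + z² = (0.049)² + (0.0489)² = 0.004792 m², and (R²+z²)^(3/2) = 3.32×10⁻⁴ m³.
B = (4π×10⁻⁷ × 5.04 × 0.002401) / (2 × 3.32×10⁻⁴) = 2.29×10⁻⁵ T.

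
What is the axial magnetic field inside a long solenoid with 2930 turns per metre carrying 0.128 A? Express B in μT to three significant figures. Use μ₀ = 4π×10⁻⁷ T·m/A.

B ≈ 471 μT

Inside a long solenoid, B = μ₀nI with n = 2930 turns/m.
B = 4π×10⁻⁷ × 2930 × 0.128 = 4.71×10⁻⁴ T.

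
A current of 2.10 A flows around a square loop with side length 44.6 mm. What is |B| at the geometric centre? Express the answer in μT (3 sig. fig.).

Each side is a finite straight segment at perpendicular distance d = a/(2 tan(π/4)) = 0.0223 m from the centre, with end-angles ±π/4.
One side contributes B₁ = (μ₀I/4πd)·2 sin(π/4) = 1.33×10⁻⁵ T.
All 4 sides add in the same direction: B = 4 × 1.33×10⁻⁵ = 5.33×10⁻⁵ T.

B ≈ 53.3 μT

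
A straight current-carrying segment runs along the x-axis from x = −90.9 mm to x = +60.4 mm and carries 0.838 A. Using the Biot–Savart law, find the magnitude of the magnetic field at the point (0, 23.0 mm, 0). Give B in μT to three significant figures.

B ≈ 6.94 μT

For a finite straight segment, B = (μ₀I/4πd)(sinθ₁ + sinθ₂), where θ₁, θ₂ are the angles from the perpendicular to each end.
The perpendicular distance is d = 0.023 m; the end-offsets along the wire are a = 0.0909 m and b = 0.0604 m.
sinθ₁ = 0.0909/√(0.0909²+0.023²) = 0.9694; sinθ₂ = 0.0604/√(0.0604²+0.023²) = 0.9345.
B = (4π×10⁻⁷ × 0.838) / (4π × 0.023) × (0.9694 + 0.9345) = 6.94×10⁻⁶ T.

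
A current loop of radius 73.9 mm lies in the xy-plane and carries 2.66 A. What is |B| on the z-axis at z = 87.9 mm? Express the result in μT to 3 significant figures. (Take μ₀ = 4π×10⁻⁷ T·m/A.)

On the axis of a circular loop, B = μ₀IR² / [2(R²+z²)^(3/2)].
R² + z² = (0.0739)² + (0.0879)² = 0.01319 m², and (R²+z²)^(3/2) = 1.51×10⁻³ m³.
B = (4π×10⁻⁷ × 2.66 × 0.005461) / (2 × 1.51×10⁻³) = 6.03×10⁻⁶ T.

B ≈ 6.03 μT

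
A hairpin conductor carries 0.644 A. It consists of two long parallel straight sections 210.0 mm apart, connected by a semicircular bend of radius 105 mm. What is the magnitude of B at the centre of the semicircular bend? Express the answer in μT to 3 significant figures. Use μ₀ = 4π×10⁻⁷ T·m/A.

The semicircular arc contributes B_arc = μ₀I·π/(4πR) = μ₀I/(4R) = 1.93×10⁻⁶ T.
Each semi-infinite lead is at perpendicular distance R = 0.105 m from the centre, with the perpendicular foot at its near end, so it contributes μ₀I/(4πR); both point the same way, together 1.23×10⁻⁶ T.
Arc and leads all point the same direction: B = 1.93×10⁻⁶ + 1.23×10⁻⁶ = 3.15×10⁻⁶ T.

B ≈ 3.15 μT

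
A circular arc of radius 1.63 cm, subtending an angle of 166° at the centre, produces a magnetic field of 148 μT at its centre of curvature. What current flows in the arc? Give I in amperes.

For a circular arc, B = μ₀Iφ/(4πR) with φ in radians; here φ = 2.897 rad.
So I = 4πRB/(μ₀φ) = 4π × 0.0163 × 1.48×10⁻⁴ / (4π×10⁻⁷ × 2.897) = 8.33 A.

I ≈ 8.33 A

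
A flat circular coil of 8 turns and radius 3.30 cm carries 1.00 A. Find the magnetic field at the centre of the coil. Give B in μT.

For an N-turn flat coil, B = Nμ₀I/(2R) with R = 0.033 m.
B = 8 × 1.90×10⁻⁵ T = 1.52×10⁻⁴ T.

B ≈ 152 μT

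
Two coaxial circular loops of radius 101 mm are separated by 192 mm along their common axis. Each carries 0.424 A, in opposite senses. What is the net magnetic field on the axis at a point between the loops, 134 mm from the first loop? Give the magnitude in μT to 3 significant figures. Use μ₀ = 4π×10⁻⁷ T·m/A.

B ≈ 1.14 μT

Each loop contributes B = μ₀IR²/[2(R²+z²)^(3/2)] on the axis, with z measured from that loop.
Loop 1 (z = 0.134 m): B₁ = 5.75×10⁻⁷ T. Loop 2 (z = 0.058 m): B₂ = 1.72×10⁻⁶ T.
The fields oppose: B = |B₁ − B₂| = 1.14×10⁻⁶ T.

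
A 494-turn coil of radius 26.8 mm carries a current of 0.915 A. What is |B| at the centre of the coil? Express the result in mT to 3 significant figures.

B ≈ 10.6 mT

For an N-turn flat coil, B = Nμ₀I/(2R) with R = 0.0268 m.
B = 494 × 2.15×10⁻⁵ T = 1.06×10⁻² T.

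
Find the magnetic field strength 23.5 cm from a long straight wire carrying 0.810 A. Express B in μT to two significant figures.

For an infinitely long straight wire, B = μ₀I/(2πd).
B = (4π×10⁻⁷ × 0.810) / (2π × 0.235) = 6.89×10⁻⁷ T.

B ≈ 0.69 μT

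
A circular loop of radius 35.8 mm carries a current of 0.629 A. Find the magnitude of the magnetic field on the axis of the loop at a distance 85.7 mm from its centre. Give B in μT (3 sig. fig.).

On the axis of a circular loop, B = μ₀IR² / [2(R²+z²)^(3/2)].
R² + z² = (0.0358)² + (0.0857)² = 0.008626 m², and (R²+z²)^(3/2) = 8.01×10⁻⁴ m³.
B = (4π×10⁻⁷ × 0.629 × 0.001282) / (2 × 8.01×10⁻⁴) = 6.32×10⁻⁷ T.

B ≈ 0.632 μT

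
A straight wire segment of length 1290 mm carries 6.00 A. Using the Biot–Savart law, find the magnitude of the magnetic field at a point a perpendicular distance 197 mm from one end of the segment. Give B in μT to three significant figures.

B ≈ 3.01 μT

For a finite straight segment, B = (μ₀I/4πd)(sinθ₁ + sinθ₂), where θ₁, θ₂ are the angles from the perpendicular to each end.
The perpendicular foot is at one end, so the two end-offsets along the wire are 0 and L = 1.29 m.
sinθ₁ = 0/√(0²+0.197²) = 0.0000; sinθ₂ = 1.29/√(1.29²+0.197²) = 0.9885.
B = (4π×10⁻⁷ × 6.00) / (4π × 0.197) × (0.0000 + 0.9885) = 3.01×10⁻⁶ T.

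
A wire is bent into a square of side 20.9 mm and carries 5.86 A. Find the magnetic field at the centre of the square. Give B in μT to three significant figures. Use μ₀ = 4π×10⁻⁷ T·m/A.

B ≈ 317 μT

Each side is a finite straight segment at perpendicular distance d = a/(2 tan(π/4)) = 0.01045 m from the centre, with end-angles ±π/4.
One side contributes B₁ = (μ₀I/4πd)·2 sin(π/4) = 7.93×10⁻⁵ T.
All 4 sides add in the same direction: B = 4 × 7.93×10⁻⁵ = 3.17×10⁻⁴ T.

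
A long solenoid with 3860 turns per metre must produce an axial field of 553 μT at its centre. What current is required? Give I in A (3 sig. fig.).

Inside a long solenoid B = μ₀nI with n = 3860 m⁻¹, so I = B/(μ₀n).
I = 5.53×10⁻⁴ / (4π×10⁻⁷ × 3860) = 0.114 A.

I ≈ 0.114 A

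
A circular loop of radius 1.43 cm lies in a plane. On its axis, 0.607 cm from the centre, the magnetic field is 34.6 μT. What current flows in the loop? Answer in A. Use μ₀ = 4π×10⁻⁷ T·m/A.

On the axis of a loop, B = μ₀IR²/[2(R²+z²)^(3/2)], so I = 2B(R²+z²)^(3/2)/(μ₀R²).
R² + z² = 0.0002045 + 3.684×10⁻⁵ = 0.0002413 m²; raised to 3/2 gives 3.75×10⁻⁶ m³.
I = 2 × 3.46×10⁻⁵ × 3.75×10⁻⁶ / (1.26×10⁻⁶ × 0.0002045) = 1.01 A.

I ≈ 1.01 A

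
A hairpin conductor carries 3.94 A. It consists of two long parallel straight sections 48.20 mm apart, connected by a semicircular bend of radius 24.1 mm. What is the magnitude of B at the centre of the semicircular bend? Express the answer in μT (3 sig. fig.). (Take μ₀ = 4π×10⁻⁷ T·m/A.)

B ≈ 84.1 μT

The semicircular arc contributes B_arc = μ₀I·π/(4πR) = μ₀I/(4R) = 5.14×10⁻⁵ T.
Each semi-infinite lead is at perpendicular distance R = 0.0241 m from the centre, with the perpendicular foot at its near end, so it contributes μ₀I/(4πR); both point the same way, together 3.27×10⁻⁵ T.
Arc and leads all point the same direction: B = 5.14×10⁻⁵ + 3.27×10⁻⁵ = 8.41×10⁻⁵ T.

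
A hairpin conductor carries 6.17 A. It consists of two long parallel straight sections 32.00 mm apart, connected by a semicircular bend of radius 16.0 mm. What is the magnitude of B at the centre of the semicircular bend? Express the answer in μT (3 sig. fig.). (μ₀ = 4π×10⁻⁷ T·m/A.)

The semicircular arc contributes B_arc = μ₀I·π/(4πR) = μ₀I/(4R) = 1.21×10⁻⁴ T.
Each semi-infinite lead is at perpendicular distance R = 0.016 m from the centre, with the perpendicular foot at its near end, so it contributes μ₀I/(4πR); both point the same way, together 7.71×10⁻⁵ T.
Arc and leads all point the same direction: B = 1.21×10⁻⁴ + 7.71×10⁻⁵ = 1.98×10⁻⁴ T.

B ≈ 198 μT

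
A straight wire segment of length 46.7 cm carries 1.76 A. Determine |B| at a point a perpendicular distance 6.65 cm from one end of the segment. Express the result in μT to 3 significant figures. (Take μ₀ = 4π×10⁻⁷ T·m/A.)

B ≈ 2.62 μT

For a finite straight segment, B = (μ₀I/4πd)(sinθ₁ + sinθ₂), where θ₁, θ₂ are the angles from the perpendicular to each end.
The perpendicular foot is at one end, so the two end-offsets along the wire are 0 and L = 0.467 m.
sinθ₁ = 0/√(0²+0.0665²) = 0.0000; sinθ₂ = 0.467/√(0.467²+0.0665²) = 0.9900.
B = (4π×10⁻⁷ × 1.76) / (4π × 0.0665) × (0.0000 + 0.9900) = 2.62×10⁻⁶ T.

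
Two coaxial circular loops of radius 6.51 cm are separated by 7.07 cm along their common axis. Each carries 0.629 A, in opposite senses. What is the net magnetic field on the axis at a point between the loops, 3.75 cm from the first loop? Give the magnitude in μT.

Each loop contributes B = μ₀IR²/[2(R²+z²)^(3/2)] on the axis, with z measured from that loop.
Loop 1 (z = 0.0375 m): B₁ = 3.95×10⁻⁶ T. Loop 2 (z = 0.0332 m): B₂ = 4.29×10⁻⁶ T.
The fields oppose: B = |B₁ − B₂| = 3.42×10⁻⁷ T.

B ≈ 0.342 μT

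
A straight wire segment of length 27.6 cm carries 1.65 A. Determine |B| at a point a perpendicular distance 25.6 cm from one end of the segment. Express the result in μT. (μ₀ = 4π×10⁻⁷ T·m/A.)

B ≈ 0.473 μT

For a finite straight segment, B = (μ₀I/4πd)(sinθ₁ + sinθ₂), where θ₁, θ₂ are the angles from the perpendicular to each end.
The perpendicular foot is at one end, so the two end-offsets along the wire are 0 and L = 0.276 m.
sinθ₁ = 0/√(0²+0.256²) = 0.0000; sinθ₂ = 0.276/√(0.276²+0.256²) = 0.7332.
B = (4π×10⁻⁷ × 1.65) / (4π × 0.256) × (0.0000 + 0.7332) = 4.73×10⁻⁷ T.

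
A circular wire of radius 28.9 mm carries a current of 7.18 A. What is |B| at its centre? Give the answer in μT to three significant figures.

At the centre of a circular loop the Biot–Savart law gives B = μ₀I/(2R).
B = (4π×10⁻⁷ × 7.18) / (2 × 0.0289) = 1.56×10⁻⁴ T.

B ≈ 156 μT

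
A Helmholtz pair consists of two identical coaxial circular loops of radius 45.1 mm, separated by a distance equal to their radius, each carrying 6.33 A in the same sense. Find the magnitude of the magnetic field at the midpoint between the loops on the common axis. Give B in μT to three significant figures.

B ≈ 126 μT

Each loop contributes B = μ₀IR²/[2(R²+z²)^(3/2)] on the axis, with z measured from that loop.
Loop 1 (z = 0.02255 m): B₁ = 6.31×10⁻⁵ T. Loop 2 (z = 0.02255 m): B₂ = 6.31×10⁻⁵ T.
The fields add: B = B₁ + B₂ = 1.26×10⁻⁴ T.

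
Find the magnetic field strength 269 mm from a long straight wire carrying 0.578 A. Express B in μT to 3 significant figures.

For an infinitely long straight wire, B = μ₀I/(2πd).
B = (4π×10⁻⁷ × 0.578) / (2π × 0.269) = 4.30×10⁻⁷ T.

B ≈ 0.430 μT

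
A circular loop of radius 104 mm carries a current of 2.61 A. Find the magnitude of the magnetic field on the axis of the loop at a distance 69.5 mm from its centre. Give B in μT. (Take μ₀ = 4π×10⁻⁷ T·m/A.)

On the axis of a circular loop, B = μ₀IR² / [2(R²+z²)^(3/2)].
R² + z² = (0.104)² + (0.0695)² = 0.01565 m², and (R²+z²)^(3/2) = 1.96×10⁻³ m³.
B = (4π×10⁻⁷ × 2.61 × 0.01082) / (2 × 1.96×10⁻³) = 9.06×10⁻⁶ T.

B ≈ 9.06 μT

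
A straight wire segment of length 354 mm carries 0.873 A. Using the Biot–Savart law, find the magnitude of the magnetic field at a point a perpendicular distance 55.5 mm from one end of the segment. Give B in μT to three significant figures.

B ≈ 1.55 μT

For a finite straight segment, B = (μ₀I/4πd)(sinθ₁ + sinθ₂), where θ₁, θ₂ are the angles from the perpendicular to each end.
The perpendicular foot is at one end, so the two end-offsets along the wire are 0 and L = 0.354 m.
sinθ₁ = 0/√(0²+0.0555²) = 0.0000; sinθ₂ = 0.354/√(0.354²+0.0555²) = 0.9879.
B = (4π×10⁻⁷ × 0.873) / (4π × 0.0555) × (0.0000 + 0.9879) = 1.55×10⁻⁶ T.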